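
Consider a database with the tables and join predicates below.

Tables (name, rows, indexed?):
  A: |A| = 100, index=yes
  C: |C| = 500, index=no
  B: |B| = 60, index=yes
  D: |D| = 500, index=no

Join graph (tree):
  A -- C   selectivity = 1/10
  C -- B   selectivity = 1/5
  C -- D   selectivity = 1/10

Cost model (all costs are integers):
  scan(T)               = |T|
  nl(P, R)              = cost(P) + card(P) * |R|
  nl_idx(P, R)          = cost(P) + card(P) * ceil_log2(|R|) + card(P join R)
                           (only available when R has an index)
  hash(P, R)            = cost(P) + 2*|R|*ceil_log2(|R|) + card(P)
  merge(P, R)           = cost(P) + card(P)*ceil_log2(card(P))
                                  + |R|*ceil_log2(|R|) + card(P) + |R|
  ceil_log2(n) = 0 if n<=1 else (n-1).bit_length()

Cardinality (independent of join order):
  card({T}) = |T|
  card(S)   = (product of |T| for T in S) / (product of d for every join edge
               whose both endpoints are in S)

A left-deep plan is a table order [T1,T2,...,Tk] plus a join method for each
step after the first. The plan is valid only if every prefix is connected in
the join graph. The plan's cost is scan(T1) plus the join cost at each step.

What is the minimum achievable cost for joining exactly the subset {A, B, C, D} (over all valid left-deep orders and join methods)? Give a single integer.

77120

Selinger DP over subsets of {A,B,C,D}:
  {A}: scan cost=100, card=100
  {C}: scan cost=500, card=500
  {B}: scan cost=60, card=60
  {D}: scan cost=500, card=500
  {AC}: card=5000; try (A,hash)→2400, (C,merge)→5900, (A,merge)→6300, (A,nl_idx)→9000, (C,hash)→9200, (C,nl)→50100 …(+1); best=2400 via (A,hash)
  {BC}: card=6000; try (B,hash)→1720, (C,merge)→5480, (B,merge)→5920, (C,hash)→9120, (B,nl_idx)→9500, (C,nl)→30060 …(+1); best=1720 via (B,hash)
  {CD}: card=25000; try (D,hash)→10000, (C,hash)→10000, (D,merge)→10500, (C,merge)→10500, (D,nl)→250500, (C,nl)→250500; best=10000 via (D,hash)
  {ABC}: card=60000; try (B,hash)→8120, (A,hash)→9120, (B,merge)→72820, (A,merge)→86520, (B,nl_idx)→92400, (A,nl_idx)→103720 …(+2); best=8120 via (B,hash)
  {ACD}: card=250000; try (D,hash)→16400, (A,hash)→36400, (D,merge)→77400, (A,merge)→410800, (A,nl_idx)→435000, (D,nl)→2502400 …(+1); best=16400 via (D,hash)
  {BCD}: card=300000; try (D,hash)→16720, (B,hash)→35720, (D,merge)→90720, (B,merge)→410420, (B,nl_idx)→460000, (B,nl)→1510000 …(+1); best=16720 via (D,hash)
  {ABCD}: card=3000000; try (D,hash)→77120, (B,hash)→267120, (A,hash)→318120, (D,merge)→1033120, (B,nl_idx)→4516400, (B,merge)→4766820 …(+5); best=77120 via (D,hash)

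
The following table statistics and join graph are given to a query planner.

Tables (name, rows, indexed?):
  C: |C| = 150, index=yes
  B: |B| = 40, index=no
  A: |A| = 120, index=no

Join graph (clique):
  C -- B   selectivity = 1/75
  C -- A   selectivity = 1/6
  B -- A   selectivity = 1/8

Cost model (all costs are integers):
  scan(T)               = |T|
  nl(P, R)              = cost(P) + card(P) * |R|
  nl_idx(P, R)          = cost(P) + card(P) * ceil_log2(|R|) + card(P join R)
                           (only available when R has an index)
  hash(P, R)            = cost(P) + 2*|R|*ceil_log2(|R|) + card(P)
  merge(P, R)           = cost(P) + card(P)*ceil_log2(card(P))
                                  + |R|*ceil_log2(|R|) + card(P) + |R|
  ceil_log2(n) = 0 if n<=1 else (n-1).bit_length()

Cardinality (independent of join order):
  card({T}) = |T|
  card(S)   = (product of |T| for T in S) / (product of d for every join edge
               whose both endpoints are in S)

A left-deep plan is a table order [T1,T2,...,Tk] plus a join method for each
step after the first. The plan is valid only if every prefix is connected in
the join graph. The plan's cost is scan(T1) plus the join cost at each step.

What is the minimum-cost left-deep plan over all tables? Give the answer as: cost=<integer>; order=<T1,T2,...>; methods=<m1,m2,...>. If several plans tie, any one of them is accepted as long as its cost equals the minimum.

cost=2040; order=B,C,A; methods=nl_idx,merge

Selinger DP (subsets sized 1..n):
  {C}: scan cost=150, card=150
  {B}: scan cost=40, card=40
  {A}: scan cost=120, card=120
  {BC}: card=80; try (C,nl_idx)→440, (B,hash)→780, (C,merge)→1670, (B,merge)→1780, (C,hash)→2480, (C,nl)→6040 …(+1); best=440 via (C,nl_idx)
  {AC}: card=3000; try (A,hash)→1980, (C,merge)→2430, (A,merge)→2460, (C,hash)→2640, (C,nl_idx)→4080, (C,nl)→18120 …(+1); best=1980 via (A,hash)
  {AB}: card=600; try (B,hash)→720, (A,merge)→1280, (B,merge)→1360, (A,hash)→1760, (A,nl)→4840, (B,nl)→4920; best=720 via (B,hash)
  {ABC}: card=200; try (A,merge)→2040, (A,hash)→2200, (C,hash)→3720, (B,hash)→5460, (C,nl_idx)→5720, (C,merge)→8670 …(+4); best=2040 via (A,merge)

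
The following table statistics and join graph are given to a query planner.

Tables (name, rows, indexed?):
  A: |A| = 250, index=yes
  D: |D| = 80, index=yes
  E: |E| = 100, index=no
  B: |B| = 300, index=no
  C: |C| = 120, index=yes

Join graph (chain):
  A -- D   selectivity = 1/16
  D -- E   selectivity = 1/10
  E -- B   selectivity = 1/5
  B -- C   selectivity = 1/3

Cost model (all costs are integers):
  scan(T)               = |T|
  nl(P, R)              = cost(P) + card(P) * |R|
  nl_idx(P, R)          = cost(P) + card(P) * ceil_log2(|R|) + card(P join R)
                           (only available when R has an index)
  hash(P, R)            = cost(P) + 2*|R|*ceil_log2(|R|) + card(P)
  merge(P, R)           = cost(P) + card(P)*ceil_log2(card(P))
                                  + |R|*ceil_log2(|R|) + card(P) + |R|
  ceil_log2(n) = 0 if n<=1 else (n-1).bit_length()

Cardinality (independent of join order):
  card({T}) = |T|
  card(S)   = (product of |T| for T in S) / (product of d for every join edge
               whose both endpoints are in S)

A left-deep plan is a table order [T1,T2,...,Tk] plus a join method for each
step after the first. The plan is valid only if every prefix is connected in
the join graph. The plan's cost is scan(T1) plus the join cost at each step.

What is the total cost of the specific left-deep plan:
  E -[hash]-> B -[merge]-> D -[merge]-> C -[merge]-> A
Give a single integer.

step 1: scan E: cost=100, card=100
step 2: join B via hash
    card(P join B) = 100*300/(5) = 6000
    cost = 100 + 2*300*9 + 100 = 5600
step 3: join D via merge
    card(P join D) = 6000*80/(10) = 48000
    cost = 5600 + 6000*13 + 80*7 + 6000 + 80 = 90240
step 4: join C via merge
    card(P join C) = 48000*120/(3) = 1920000
    cost = 90240 + 48000*16 + 120*7 + 48000 + 120 = 907200
step 5: join A via merge
    card(P join A) = 1920000*250/(16) = 30000000
    cost = 907200 + 1920000*21 + 250*8 + 1920000 + 250 = 43149450

43149450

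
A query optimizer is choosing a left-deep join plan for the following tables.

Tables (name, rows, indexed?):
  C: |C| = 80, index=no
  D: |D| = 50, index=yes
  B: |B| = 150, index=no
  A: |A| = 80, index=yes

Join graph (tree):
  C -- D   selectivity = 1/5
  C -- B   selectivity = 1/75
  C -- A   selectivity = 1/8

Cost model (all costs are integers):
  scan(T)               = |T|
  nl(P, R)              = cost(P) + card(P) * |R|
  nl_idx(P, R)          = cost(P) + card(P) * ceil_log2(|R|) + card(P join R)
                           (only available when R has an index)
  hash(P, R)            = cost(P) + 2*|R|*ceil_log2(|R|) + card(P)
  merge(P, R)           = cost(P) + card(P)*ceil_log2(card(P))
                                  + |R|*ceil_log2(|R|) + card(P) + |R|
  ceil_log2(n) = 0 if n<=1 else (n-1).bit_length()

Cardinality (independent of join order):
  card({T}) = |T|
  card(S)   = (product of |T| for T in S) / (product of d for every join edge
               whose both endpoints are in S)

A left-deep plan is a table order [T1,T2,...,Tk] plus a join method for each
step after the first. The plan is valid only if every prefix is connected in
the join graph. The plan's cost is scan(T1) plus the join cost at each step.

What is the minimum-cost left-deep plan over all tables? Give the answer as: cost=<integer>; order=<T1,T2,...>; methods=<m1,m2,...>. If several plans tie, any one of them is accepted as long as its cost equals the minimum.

Selinger DP (subsets sized 1..n):
  {C}: scan cost=80, card=80
  {D}: scan cost=50, card=50
  {B}: scan cost=150, card=150
  {A}: scan cost=80, card=80
  {CD}: card=800; try (D,hash)→760, (C,merge)→1040, (D,merge)→1070, (C,hash)→1220, (D,nl_idx)→1360, (C,nl)→4050 …(+1); best=760 via (D,hash)
  {BC}: card=160; try (C,hash)→1420, (B,merge)→2070, (C,merge)→2140, (B,hash)→2560, (B,nl)→12080, (C,nl)→12150; best=1420 via (C,hash)
  {AC}: card=800; try (C,hash)→1280, (A,hash)→1280, (C,merge)→1360, (A,merge)→1360, (A,nl_idx)→1440, (C,nl)→6480 …(+1); best=1280 via (C,hash)
  {BCD}: card=1600; try (D,hash)→2180, (D,merge)→3210, (B,hash)→3960, (D,nl_idx)→3980, (D,nl)→9420, (B,merge)→10910 …(+1); best=2180 via (D,hash)
  {ACD}: card=8000; try (D,hash)→2680, (A,hash)→2680, (A,merge)→10200, (D,merge)→10430, (D,nl_idx)→14080, (A,nl_idx)→14360 …(+2); best=2680 via (D,hash)
  {ABC}: card=1600; try (A,hash)→2700, (A,merge)→3500, (A,nl_idx)→4140, (B,hash)→4480, (B,merge)→11430, (A,nl)→14220 …(+1); best=2700 via (A,hash)
  {ABCD}: card=16000; try (D,hash)→4900, (A,hash)→4900, (B,hash)→13080, (A,merge)→22020, (D,merge)→22250, (D,nl_idx)→28300 …(+5); best=4900 via (D,hash)

cost=4900; order=B,C,A,D; methods=hash,hash,hash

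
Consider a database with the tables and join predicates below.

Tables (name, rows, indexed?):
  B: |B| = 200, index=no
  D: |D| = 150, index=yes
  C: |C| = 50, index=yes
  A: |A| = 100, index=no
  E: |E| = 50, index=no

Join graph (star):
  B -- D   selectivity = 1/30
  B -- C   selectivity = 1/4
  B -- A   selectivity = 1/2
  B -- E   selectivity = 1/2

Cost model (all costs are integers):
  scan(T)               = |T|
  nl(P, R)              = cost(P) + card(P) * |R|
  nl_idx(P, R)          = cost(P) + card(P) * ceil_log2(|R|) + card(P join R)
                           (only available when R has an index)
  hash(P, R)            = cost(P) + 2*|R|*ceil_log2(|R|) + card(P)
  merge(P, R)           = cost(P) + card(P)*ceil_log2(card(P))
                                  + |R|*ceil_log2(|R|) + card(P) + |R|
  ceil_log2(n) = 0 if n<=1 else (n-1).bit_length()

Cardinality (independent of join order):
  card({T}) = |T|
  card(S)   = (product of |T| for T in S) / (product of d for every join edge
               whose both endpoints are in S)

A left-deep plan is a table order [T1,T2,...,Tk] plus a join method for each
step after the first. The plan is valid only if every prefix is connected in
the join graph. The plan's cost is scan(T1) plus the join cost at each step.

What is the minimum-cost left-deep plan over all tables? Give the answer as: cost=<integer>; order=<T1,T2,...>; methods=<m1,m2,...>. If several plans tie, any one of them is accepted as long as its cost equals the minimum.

Selinger DP (subsets sized 1..n):
  {B}: scan cost=200, card=200
  {D}: scan cost=150, card=150
  {C}: scan cost=50, card=50
  {A}: scan cost=100, card=100
  {E}: scan cost=50, card=50
  {BD}: card=1000; try (D,hash)→2800, (D,nl_idx)→2800, (B,merge)→3300, (D,merge)→3350, (B,hash)→3500, (B,nl)→30150 …(+1); best=2800 via (D,hash)
  {BC}: card=2500; try (C,hash)→1000, (B,merge)→2200, (C,merge)→2350, (B,hash)→3300, (C,nl_idx)→3900, (B,nl)→10050 …(+1); best=1000 via (C,hash)
  {AB}: card=10000; try (A,hash)→1800, (B,merge)→2700, (A,merge)→2800, (B,hash)→3400, (B,nl)→20100, (A,nl)→20200; best=1800 via (A,hash)
  {BE}: card=5000; try (E,hash)→1000, (B,merge)→2200, (E,merge)→2350, (B,hash)→3300, (B,nl)→10050, (E,nl)→10200; best=1000 via (E,hash)
  {BCD}: card=12500; try (C,hash)→4400, (D,hash)→5900, (C,merge)→14150, (C,nl_idx)→21300, (D,nl_idx)→33500, (D,merge)→34850 …(+2); best=4400 via (C,hash)
  {ABD}: card=50000; try (A,hash)→5200, (D,hash)→14200, (A,merge)→14600, (A,nl)→102800, (D,nl_idx)→131800, (D,merge)→153150 …(+1); best=5200 via (A,hash)
  {BDE}: card=25000; try (E,hash)→4400, (D,hash)→8400, (E,merge)→14150, (E,nl)→52800, (D,nl_idx)→66000, (D,merge)→72350 …(+1); best=4400 via (E,hash)
  {ABC}: card=125000; try (A,hash)→4900, (C,hash)→12400, (A,merge)→34300, (C,merge)→152150, (C,nl_idx)→186800, (A,nl)→251000 …(+1); best=4900 via (A,hash)
  {BCE}: card=62500; try (E,hash)→4100, (C,hash)→6600, (E,merge)→33850, (C,merge)→71350, (C,nl_idx)→93500, (E,nl)→126000 …(+1); best=4100 via (E,hash)
  {ABE}: card=250000; try (A,hash)→7400, (E,hash)→12400, (A,merge)→71800, (E,merge)→152150, (A,nl)→501000, (E,nl)→501800; best=7400 via (A,hash)
  {ABCD}: card=625000; try (A,hash)→18300, (C,hash)→55800, (D,hash)→132300, (A,merge)→192700, (C,merge)→855550, (C,nl_idx)→930200 …(+5); best=18300 via (A,hash)
  {BCDE}: card=312500; try (E,hash)→17500, (C,hash)→30000, (D,hash)→69000, (E,merge)→192250, (C,merge)→404750, (C,nl_idx)→466900 …(+5); best=17500 via (E,hash)
  {ABDE}: card=1250000; try (A,hash)→30800, (E,hash)→55800, (D,hash)→259800, (A,merge)→405200, (E,merge)→855550, (A,nl)→2504400 …(+4); best=30800 via (A,hash)
  {ABCE}: card=3125000; try (A,hash)→68000, (E,hash)→130500, (C,hash)→258000, (A,merge)→1067400, (E,merge)→2255250, (C,nl_idx)→4632400 …(+4); best=68000 via (A,hash)
  {ABCDE}: card=15625000; try (A,hash)→331400, (E,hash)→643900, (C,hash)→1281400, (D,hash)→3195400, (A,merge)→6268300, (E,merge)→13143650 …(+8); best=331400 via (A,hash)

cost=331400; order=B,D,C,E,A; methods=hash,hash,hash,hash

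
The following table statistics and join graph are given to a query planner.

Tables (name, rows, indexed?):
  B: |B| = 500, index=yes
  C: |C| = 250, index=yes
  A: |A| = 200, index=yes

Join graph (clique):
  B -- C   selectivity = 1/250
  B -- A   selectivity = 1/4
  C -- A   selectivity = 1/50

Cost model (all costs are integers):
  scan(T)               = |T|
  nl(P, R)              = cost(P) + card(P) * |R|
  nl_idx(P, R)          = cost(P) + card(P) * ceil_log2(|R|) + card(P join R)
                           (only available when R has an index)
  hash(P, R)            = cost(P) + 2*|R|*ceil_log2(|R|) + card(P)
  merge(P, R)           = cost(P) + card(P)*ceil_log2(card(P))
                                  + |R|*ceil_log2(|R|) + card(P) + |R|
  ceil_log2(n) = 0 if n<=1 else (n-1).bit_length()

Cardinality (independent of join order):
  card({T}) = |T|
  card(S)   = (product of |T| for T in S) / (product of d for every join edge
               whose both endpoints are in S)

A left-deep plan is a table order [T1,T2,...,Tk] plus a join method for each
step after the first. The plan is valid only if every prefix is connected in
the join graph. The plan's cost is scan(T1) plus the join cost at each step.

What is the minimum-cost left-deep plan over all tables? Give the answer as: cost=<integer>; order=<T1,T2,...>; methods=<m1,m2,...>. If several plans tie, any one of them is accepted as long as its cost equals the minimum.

Selinger DP (subsets sized 1..n):
  {B}: scan cost=500, card=500
  {C}: scan cost=250, card=250
  {A}: scan cost=200, card=200
  {BC}: card=500; try (B,nl_idx)→3000, (C,hash)→5000, (C,nl_idx)→5000, (B,merge)→7500, (C,merge)→7750, (B,hash)→9500 …(+2); best=3000 via (B,nl_idx)
  {AB}: card=25000; try (A,hash)→4200, (B,merge)→7000, (A,merge)→7300, (B,hash)→9400, (B,nl_idx)→27000, (A,nl_idx)→29500 …(+2); best=4200 via (A,hash)
  {AC}: card=1000; try (C,nl_idx)→2800, (A,nl_idx)→3250, (A,hash)→3700, (C,merge)→4250, (A,merge)→4300, (C,hash)→4400 …(+2); best=2800 via (C,nl_idx)
  {ABC}: card=500; try (A,hash)→6700, (A,nl_idx)→7500, (A,merge)→9800, (B,nl_idx)→12300, (B,hash)→12800, (B,merge)→18800 …(+6); best=6700 via (A,hash)

cost=6700; order=C,B,A; methods=nl_idx,hash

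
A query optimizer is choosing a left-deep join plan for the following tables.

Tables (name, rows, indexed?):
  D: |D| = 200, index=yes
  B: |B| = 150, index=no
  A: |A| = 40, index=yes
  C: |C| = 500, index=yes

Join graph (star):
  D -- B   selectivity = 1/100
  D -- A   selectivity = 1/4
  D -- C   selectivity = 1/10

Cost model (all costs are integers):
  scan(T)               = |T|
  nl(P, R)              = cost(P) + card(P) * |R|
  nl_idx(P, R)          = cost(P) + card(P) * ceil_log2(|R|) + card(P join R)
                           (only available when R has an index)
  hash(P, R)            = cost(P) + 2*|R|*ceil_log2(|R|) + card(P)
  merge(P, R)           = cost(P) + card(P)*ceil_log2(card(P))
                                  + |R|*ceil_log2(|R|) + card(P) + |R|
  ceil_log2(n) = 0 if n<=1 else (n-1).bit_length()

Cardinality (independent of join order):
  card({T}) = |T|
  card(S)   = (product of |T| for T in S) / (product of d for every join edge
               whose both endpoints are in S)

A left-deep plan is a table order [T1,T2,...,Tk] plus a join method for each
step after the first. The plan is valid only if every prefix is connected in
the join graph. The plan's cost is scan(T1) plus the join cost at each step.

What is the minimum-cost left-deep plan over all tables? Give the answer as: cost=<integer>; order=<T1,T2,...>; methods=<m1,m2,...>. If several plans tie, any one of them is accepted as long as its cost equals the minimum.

Selinger DP (subsets sized 1..n):
  {D}: scan cost=200, card=200
  {B}: scan cost=150, card=150
  {A}: scan cost=40, card=40
  {C}: scan cost=500, card=500
  {BD}: card=300; try (D,nl_idx)→1650, (B,hash)→2800, (D,merge)→3300, (B,merge)→3350, (D,hash)→3500, (D,nl)→30150 …(+1); best=1650 via (D,nl_idx)
  {AD}: card=2000; try (A,hash)→880, (D,merge)→2120, (A,merge)→2280, (D,nl_idx)→2360, (D,hash)→3280, (A,nl_idx)→3400 …(+2); best=880 via (A,hash)
  {CD}: card=10000; try (D,hash)→4200, (C,merge)→7000, (D,merge)→7300, (C,hash)→9400, (C,nl_idx)→12000, (D,nl_idx)→14500 …(+2); best=4200 via (D,hash)
  {ABD}: card=3000; try (A,hash)→2430, (A,merge)→4930, (B,hash)→5280, (A,nl_idx)→6450, (A,nl)→13650, (B,merge)→26230 …(+1); best=2430 via (A,hash)
  {BCD}: card=15000; try (C,merge)→9650, (C,hash)→10950, (B,hash)→16600, (C,nl_idx)→19350, (C,nl)→151650, (B,merge)→155550 …(+1); best=9650 via (C,merge)
  {ACD}: card=100000; try (C,hash)→11880, (A,hash)→14680, (C,merge)→29880, (C,nl_idx)→118880, (A,merge)→154480, (A,nl_idx)→164200 …(+2); best=11880 via (C,hash)
  {ABCD}: card=150000; try (C,hash)→14430, (A,hash)→25130, (C,merge)→46430, (B,hash)→114280, (C,nl_idx)→179430, (A,merge)→234930 …(+5); best=14430 via (C,hash)

cost=14430; order=B,D,A,C; methods=nl_idx,hash,hash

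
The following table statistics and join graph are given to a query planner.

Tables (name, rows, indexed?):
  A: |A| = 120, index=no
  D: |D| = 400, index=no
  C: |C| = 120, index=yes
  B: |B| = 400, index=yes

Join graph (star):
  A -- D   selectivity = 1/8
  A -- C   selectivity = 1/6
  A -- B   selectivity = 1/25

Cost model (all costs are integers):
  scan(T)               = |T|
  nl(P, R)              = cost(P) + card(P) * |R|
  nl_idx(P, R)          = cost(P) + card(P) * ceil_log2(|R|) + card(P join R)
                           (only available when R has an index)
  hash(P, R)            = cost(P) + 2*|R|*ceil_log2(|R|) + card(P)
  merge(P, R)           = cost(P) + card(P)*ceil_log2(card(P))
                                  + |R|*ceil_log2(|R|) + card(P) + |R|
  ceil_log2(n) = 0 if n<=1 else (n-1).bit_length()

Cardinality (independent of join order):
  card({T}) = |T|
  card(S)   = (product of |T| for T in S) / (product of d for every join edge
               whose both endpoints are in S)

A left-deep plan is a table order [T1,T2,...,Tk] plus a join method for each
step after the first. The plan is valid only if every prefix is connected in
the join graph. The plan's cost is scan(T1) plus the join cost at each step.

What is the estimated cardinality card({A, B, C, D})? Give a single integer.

Tables in S: A(120), B(400), C(120), D(400)
Edges inside S: A-D(d=8), A-C(d=6), A-B(d=25)
numerator = 120 * 400 * 120 * 400 = 2304000000
denominator = 8 * 6 * 25 = 1200
card(S) = 2304000000 / 1200 = 1920000

1920000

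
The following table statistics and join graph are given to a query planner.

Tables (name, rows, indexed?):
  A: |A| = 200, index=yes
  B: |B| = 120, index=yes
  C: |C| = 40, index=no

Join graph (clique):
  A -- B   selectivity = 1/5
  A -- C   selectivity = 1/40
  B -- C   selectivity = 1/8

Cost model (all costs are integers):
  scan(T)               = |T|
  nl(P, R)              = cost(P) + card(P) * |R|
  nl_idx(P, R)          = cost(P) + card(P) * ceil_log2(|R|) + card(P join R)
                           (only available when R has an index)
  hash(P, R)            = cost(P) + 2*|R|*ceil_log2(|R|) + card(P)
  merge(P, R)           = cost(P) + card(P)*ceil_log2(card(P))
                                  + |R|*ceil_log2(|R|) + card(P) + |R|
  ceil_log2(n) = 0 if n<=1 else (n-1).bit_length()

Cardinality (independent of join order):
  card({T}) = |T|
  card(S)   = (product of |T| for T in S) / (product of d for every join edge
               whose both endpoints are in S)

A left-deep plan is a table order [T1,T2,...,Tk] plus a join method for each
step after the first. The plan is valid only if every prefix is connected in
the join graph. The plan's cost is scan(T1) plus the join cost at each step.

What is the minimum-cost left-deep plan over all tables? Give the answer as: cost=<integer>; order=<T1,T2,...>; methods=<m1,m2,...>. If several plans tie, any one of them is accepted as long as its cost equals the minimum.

Selinger DP (subsets sized 1..n):
  {A}: scan cost=200, card=200
  {B}: scan cost=120, card=120
  {C}: scan cost=40, card=40
  {AB}: card=4800; try (B,hash)→2080, (A,merge)→2880, (B,merge)→2960, (A,hash)→3440, (A,nl_idx)→5880, (B,nl_idx)→6400 …(+2); best=2080 via (B,hash)
  {AC}: card=200; try (A,nl_idx)→560, (C,hash)→880, (A,merge)→2120, (C,merge)→2280, (A,hash)→3280, (A,nl)→8040 …(+1); best=560 via (A,nl_idx)
  {BC}: card=600; try (C,hash)→720, (B,nl_idx)→920, (B,merge)→1280, (C,merge)→1360, (B,hash)→1760, (B,nl)→4840 …(+1); best=720 via (C,hash)
  {ABC}: card=600; try (B,hash)→2440, (B,nl_idx)→2560, (B,merge)→3320, (A,hash)→4520, (A,nl_idx)→6120, (C,hash)→7360 …(+5); best=2440 via (B,hash)

cost=2440; order=C,A,B; methods=nl_idx,hash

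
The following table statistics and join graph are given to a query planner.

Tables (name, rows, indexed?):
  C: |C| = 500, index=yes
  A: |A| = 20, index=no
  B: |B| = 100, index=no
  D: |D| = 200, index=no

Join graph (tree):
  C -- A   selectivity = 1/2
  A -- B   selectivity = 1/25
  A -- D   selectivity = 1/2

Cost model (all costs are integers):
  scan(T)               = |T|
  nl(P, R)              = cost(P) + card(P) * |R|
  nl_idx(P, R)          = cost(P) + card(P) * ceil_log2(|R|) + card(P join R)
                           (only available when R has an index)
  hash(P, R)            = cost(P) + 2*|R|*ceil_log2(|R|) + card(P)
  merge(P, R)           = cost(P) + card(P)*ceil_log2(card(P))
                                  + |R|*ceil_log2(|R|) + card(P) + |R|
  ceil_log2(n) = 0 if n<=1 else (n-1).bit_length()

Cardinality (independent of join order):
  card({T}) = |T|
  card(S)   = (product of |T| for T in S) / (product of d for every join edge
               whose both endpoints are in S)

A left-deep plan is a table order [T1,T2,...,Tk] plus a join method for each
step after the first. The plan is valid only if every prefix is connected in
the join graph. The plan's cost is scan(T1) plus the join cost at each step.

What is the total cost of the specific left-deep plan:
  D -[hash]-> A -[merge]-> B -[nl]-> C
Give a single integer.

4025400

step 1: scan D: cost=200, card=200
step 2: join A via hash
    card(P join A) = 200*20/(2) = 2000
    cost = 200 + 2*20*5 + 200 = 600
step 3: join B via merge
    card(P join B) = 2000*100/(25) = 8000
    cost = 600 + 2000*11 + 100*7 + 2000 + 100 = 25400
step 4: join C via nl
    card(P join C) = 8000*500/(2) = 2000000
    cost = 25400 + 8000*500 = 4025400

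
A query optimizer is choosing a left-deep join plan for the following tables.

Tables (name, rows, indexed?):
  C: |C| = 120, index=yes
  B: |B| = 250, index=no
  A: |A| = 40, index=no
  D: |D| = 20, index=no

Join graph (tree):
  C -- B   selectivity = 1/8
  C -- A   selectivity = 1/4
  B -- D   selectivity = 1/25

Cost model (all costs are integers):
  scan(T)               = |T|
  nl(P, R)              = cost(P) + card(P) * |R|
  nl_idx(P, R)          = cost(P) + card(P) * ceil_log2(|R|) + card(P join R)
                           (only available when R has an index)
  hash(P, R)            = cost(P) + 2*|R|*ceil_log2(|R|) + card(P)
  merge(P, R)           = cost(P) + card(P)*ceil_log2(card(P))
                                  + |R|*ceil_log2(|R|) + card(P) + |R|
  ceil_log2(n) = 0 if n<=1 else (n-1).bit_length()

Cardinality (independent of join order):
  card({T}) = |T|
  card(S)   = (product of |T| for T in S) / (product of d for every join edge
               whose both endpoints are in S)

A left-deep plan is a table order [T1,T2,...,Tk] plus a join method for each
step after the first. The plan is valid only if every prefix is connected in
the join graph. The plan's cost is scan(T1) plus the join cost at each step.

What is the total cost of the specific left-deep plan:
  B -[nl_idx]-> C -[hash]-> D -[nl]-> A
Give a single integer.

step 1: scan B: cost=250, card=250
step 2: join C via nl_idx
    card(P join C) = 250*120/(8) = 3750
    cost = 250 + 250*7 + 3750 = 5750
step 3: join D via hash
    card(P join D) = 3750*20/(25) = 3000
    cost = 5750 + 2*20*5 + 3750 = 9700
step 4: join A via nl
    card(P join A) = 3000*40/(4) = 30000
    cost = 9700 + 3000*40 = 129700

129700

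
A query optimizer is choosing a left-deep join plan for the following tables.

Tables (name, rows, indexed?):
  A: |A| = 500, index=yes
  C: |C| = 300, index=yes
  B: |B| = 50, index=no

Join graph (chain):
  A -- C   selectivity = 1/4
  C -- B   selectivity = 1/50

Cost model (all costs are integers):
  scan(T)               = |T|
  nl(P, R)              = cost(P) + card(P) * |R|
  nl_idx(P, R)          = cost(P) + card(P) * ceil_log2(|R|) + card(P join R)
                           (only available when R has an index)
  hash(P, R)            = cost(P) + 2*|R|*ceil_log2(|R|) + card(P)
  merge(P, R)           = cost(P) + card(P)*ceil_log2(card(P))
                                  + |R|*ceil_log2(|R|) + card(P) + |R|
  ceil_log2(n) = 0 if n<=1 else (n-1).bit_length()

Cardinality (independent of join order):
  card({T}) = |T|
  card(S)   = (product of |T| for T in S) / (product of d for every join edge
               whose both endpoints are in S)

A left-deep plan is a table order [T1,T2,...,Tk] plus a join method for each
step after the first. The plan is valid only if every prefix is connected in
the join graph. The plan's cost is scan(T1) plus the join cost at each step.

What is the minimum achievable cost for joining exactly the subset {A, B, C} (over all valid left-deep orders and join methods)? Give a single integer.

Selinger DP over subsets of {A,B,C}:
  {A}: scan cost=500, card=500
  {C}: scan cost=300, card=300
  {B}: scan cost=50, card=50
  {AC}: card=37500; try (C,hash)→6400, (A,merge)→8300, (C,merge)→8500, (A,hash)→9600, (A,nl_idx)→40500, (C,nl_idx)→42500 …(+2); best=6400 via (C,hash)
  {BC}: card=300; try (C,nl_idx)→800, (B,hash)→1200, (C,merge)→3400, (B,merge)→3650, (C,hash)→5500, (C,nl)→15050 …(+1); best=800 via (C,nl_idx)
  {ABC}: card=37500; try (A,merge)→8800, (A,hash)→10100, (A,nl_idx)→41000, (B,hash)→44500, (A,nl)→150800, (B,merge)→644250 …(+1); best=8800 via (A,merge)

8800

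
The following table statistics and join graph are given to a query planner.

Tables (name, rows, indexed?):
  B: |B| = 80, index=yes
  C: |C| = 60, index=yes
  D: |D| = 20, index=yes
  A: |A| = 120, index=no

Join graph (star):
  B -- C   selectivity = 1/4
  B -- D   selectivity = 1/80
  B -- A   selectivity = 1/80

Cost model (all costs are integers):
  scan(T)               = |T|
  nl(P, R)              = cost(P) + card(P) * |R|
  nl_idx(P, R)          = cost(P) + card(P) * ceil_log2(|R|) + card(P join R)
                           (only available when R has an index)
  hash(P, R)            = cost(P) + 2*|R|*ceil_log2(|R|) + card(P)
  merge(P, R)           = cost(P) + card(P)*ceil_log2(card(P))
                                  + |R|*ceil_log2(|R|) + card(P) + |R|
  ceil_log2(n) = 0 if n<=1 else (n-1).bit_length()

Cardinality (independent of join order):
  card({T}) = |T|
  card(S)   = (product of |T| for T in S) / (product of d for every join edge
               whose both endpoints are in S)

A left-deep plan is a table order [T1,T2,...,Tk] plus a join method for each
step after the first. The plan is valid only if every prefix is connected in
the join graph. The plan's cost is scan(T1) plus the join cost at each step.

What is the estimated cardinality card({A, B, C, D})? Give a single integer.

450

Tables in S: A(120), B(80), C(60), D(20)
Edges inside S: B-C(d=4), B-D(d=80), B-A(d=80)
numerator = 120 * 80 * 60 * 20 = 11520000
denominator = 4 * 80 * 80 = 25600
card(S) = 11520000 / 25600 = 450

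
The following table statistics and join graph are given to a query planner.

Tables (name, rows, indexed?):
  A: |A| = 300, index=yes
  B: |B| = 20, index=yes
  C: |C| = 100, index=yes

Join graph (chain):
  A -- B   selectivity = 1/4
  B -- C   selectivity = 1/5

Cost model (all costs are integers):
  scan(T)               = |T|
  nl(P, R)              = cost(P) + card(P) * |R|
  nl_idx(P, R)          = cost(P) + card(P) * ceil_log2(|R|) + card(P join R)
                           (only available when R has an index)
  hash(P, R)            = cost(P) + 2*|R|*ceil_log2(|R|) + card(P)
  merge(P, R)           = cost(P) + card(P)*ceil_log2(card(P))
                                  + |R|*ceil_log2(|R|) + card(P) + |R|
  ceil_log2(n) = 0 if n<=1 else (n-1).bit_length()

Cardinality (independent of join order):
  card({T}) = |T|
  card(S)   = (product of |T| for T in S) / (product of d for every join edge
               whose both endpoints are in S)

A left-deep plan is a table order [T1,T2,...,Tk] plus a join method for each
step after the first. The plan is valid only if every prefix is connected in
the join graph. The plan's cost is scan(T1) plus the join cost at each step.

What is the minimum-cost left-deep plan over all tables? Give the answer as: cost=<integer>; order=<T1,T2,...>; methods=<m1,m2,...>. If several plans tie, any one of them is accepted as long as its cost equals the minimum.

Selinger DP (subsets sized 1..n):
  {A}: scan cost=300, card=300
  {B}: scan cost=20, card=20
  {C}: scan cost=100, card=100
  {AB}: card=1500; try (B,hash)→800, (A,nl_idx)→1700, (A,merge)→3140, (B,nl_idx)→3300, (B,merge)→3420, (A,hash)→5440 …(+2); best=800 via (B,hash)
  {BC}: card=400; try (B,hash)→400, (C,nl_idx)→560, (C,merge)→940, (B,nl_idx)→1000, (B,merge)→1020, (C,hash)→1440 …(+2); best=400 via (B,hash)
  {ABC}: card=30000; try (C,hash)→3700, (A,hash)→6200, (A,merge)→7400, (C,merge)→19600, (A,nl_idx)→34000, (C,nl_idx)→41300 …(+2); best=3700 via (C,hash)

cost=3700; order=A,B,C; methods=hash,hash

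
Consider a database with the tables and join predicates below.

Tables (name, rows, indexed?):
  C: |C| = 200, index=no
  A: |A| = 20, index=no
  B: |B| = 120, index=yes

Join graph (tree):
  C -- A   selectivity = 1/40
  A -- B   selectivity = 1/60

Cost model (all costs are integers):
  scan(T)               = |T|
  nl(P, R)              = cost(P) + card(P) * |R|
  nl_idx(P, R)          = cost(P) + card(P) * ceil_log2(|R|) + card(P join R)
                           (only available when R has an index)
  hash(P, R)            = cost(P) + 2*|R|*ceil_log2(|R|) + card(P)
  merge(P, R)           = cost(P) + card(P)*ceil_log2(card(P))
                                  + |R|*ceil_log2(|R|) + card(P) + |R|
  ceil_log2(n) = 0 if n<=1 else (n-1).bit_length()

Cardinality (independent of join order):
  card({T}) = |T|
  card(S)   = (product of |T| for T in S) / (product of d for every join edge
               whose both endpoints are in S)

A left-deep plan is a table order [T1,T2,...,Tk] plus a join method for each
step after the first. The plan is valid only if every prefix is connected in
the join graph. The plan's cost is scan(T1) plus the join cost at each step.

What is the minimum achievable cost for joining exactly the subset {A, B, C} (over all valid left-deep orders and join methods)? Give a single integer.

Selinger DP over subsets of {A,B,C}:
  {C}: scan cost=200, card=200
  {A}: scan cost=20, card=20
  {B}: scan cost=120, card=120
  {AC}: card=100; try (A,hash)→600, (C,merge)→1940, (A,merge)→2120, (C,hash)→3240, (C,nl)→4020, (A,nl)→4200; best=600 via (A,hash)
  {AB}: card=40; try (B,nl_idx)→200, (A,hash)→440, (B,merge)→1100, (A,merge)→1200, (B,hash)→1720, (B,nl)→2420 …(+1); best=200 via (B,nl_idx)
  {ABC}: card=200; try (B,nl_idx)→1500, (C,merge)→2280, (B,merge)→2360, (B,hash)→2380, (C,hash)→3440, (C,nl)→8200 …(+1); best=1500 via (B,nl_idx)

1500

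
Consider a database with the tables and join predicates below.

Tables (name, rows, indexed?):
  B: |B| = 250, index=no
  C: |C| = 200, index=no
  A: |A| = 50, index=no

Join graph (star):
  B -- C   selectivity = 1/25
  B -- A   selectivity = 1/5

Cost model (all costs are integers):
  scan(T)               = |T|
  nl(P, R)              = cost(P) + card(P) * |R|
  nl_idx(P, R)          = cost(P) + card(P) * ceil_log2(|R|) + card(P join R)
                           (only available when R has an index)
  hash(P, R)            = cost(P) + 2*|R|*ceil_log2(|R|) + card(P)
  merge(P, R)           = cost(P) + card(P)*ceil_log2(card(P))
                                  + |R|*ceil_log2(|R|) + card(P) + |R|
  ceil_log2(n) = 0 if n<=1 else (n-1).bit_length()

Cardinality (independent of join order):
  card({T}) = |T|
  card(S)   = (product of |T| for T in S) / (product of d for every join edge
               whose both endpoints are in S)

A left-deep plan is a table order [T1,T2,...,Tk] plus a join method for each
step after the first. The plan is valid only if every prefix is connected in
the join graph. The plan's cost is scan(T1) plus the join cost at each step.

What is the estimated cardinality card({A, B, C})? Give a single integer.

Tables in S: A(50), B(250), C(200)
Edges inside S: B-C(d=25), B-A(d=5)
numerator = 50 * 250 * 200 = 2500000
denominator = 25 * 5 = 125
card(S) = 2500000 / 125 = 20000

20000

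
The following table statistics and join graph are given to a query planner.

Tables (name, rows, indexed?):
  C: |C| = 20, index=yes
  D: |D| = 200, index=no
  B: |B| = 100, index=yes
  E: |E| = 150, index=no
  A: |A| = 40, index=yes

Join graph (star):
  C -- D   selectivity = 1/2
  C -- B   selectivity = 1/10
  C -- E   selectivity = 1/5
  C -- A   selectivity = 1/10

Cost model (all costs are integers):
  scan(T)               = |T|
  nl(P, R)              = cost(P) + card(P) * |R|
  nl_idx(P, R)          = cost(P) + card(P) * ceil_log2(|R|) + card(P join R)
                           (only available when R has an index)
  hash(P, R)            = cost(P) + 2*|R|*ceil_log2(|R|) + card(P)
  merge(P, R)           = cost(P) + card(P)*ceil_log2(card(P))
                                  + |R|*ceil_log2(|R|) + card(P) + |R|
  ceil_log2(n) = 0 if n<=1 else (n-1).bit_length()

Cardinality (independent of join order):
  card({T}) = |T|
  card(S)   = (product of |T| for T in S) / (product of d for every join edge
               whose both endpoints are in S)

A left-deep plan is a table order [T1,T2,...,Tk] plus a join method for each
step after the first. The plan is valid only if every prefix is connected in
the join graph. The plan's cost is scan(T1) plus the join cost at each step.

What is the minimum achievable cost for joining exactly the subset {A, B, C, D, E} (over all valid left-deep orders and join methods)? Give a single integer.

Selinger DP over subsets of {A,B,C,D,E}:
  {C}: scan cost=20, card=20
  {D}: scan cost=200, card=200
  {B}: scan cost=100, card=100
  {E}: scan cost=150, card=150
  {A}: scan cost=40, card=40
  {CD}: card=2000; try (C,hash)→600, (D,merge)→1940, (C,merge)→2120, (C,nl_idx)→3200, (D,hash)→3240, (D,nl)→4020 …(+1); best=600 via (C,hash)
  {BC}: card=200; try (B,nl_idx)→360, (C,hash)→400, (C,nl_idx)→800, (B,merge)→940, (C,merge)→1020, (B,hash)→1440 …(+2); best=360 via (B,nl_idx)
  {CE}: card=600; try (C,hash)→500, (E,merge)→1490, (C,nl_idx)→1500, (C,merge)→1620, (E,hash)→2440, (E,nl)→3020 …(+1); best=500 via (C,hash)
  {AC}: card=80; try (A,nl_idx)→220, (C,hash)→280, (C,nl_idx)→320, (A,merge)→420, (C,merge)→440, (A,hash)→520 …(+2); best=220 via (A,nl_idx)
  {BCD}: card=20000; try (D,hash)→3760, (D,merge)→3960, (B,hash)→4000, (B,merge)→25400, (B,nl_idx)→34600, (D,nl)→40360 …(+1); best=3760 via (D,hash)
  {CDE}: card=60000; try (D,hash)→4300, (E,hash)→5000, (D,merge)→8900, (E,merge)→25950, (D,nl)→120500, (E,nl)→300600; best=4300 via (D,hash)
  {ACD}: card=8000; try (D,merge)→2660, (A,hash)→3080, (D,hash)→3500, (D,nl)→16220, (A,nl_idx)→20600, (A,merge)→24880 …(+1); best=2660 via (D,merge)
  {BCE}: card=6000; try (B,hash)→2500, (E,hash)→2960, (E,merge)→3510, (B,merge)→7900, (B,nl_idx)→10700, (E,nl)→30360 …(+1); best=2500 via (B,hash)
  {ABC}: card=800; try (A,hash)→1040, (B,nl_idx)→1580, (B,merge)→1660, (B,hash)→1700, (A,nl_idx)→2360, (A,merge)→2440 …(+2); best=1040 via (A,hash)
  {ACE}: card=2400; try (A,hash)→1580, (E,merge)→2210, (E,hash)→2700, (A,nl_idx)→6500, (A,merge)→7380, (E,nl)→12220 …(+1); best=1580 via (A,hash)
  {BCDE}: card=600000; try (D,hash)→11700, (E,hash)→26160, (B,hash)→65700, (D,merge)→88300, (E,merge)→325110, (B,nl_idx)→1024300 …(+4); best=11700 via (D,hash)
  {ABCD}: card=80000; try (D,hash)→5040, (D,merge)→11640, (B,hash)→12060, (A,hash)→24240, (B,merge)→115460, (B,nl_idx)→138660 …(+5); best=5040 via (D,hash)
  {ACDE}: card=240000; try (D,hash)→7180, (E,hash)→13060, (D,merge)→34580, (A,hash)→64780, (E,merge)→116010, (D,nl)→481580 …(+4); best=7180 via (D,hash)
  {ABCE}: card=24000; try (E,hash)→4240, (B,hash)→5380, (A,hash)→8980, (E,merge)→11190, (B,merge)→33580, (B,nl_idx)→42380 …(+5); best=4240 via (E,hash)
  {ABCDE}: card=2400000; try (D,hash)→31440, (E,hash)→87440, (B,hash)→248580, (D,merge)→390040, (A,hash)→612180, (E,merge)→1446390 …(+8); best=31440 via (D,hash)

31440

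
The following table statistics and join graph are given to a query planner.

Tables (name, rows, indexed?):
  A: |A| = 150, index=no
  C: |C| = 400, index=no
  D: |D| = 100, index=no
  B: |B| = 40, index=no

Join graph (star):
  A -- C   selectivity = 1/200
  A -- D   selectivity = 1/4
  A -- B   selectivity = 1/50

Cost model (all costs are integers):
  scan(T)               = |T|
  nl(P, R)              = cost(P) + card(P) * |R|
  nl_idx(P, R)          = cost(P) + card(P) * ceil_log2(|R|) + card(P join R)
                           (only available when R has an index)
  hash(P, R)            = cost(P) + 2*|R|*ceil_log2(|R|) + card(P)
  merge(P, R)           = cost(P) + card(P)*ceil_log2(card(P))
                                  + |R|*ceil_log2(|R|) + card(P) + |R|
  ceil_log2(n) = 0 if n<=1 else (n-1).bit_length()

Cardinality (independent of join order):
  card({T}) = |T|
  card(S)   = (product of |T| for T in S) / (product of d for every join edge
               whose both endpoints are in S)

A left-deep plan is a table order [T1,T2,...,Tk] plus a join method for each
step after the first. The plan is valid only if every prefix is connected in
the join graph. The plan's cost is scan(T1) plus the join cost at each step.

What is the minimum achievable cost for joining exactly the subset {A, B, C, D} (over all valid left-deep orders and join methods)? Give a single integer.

5620

Selinger DP over subsets of {A,B,C,D}:
  {A}: scan cost=150, card=150
  {C}: scan cost=400, card=400
  {D}: scan cost=100, card=100
  {B}: scan cost=40, card=40
  {AC}: card=300; try (A,hash)→3200, (C,merge)→5500, (A,merge)→5750, (C,hash)→7500, (C,nl)→60150, (A,nl)→60400; best=3200 via (A,hash)
  {AD}: card=3750; try (D,hash)→1700, (A,merge)→2250, (D,merge)→2300, (A,hash)→2600, (A,nl)→15100, (D,nl)→15150; best=1700 via (D,hash)
  {AB}: card=120; try (B,hash)→780, (A,merge)→1670, (B,merge)→1780, (A,hash)→2480, (A,nl)→6040, (B,nl)→6150; best=780 via (B,hash)
  {ACD}: card=7500; try (D,hash)→4900, (D,merge)→7000, (C,hash)→12650, (D,nl)→33200, (C,merge)→54450, (C,nl)→1501700; best=4900 via (D,hash)
  {ABC}: card=240; try (B,hash)→3980, (C,merge)→5740, (B,merge)→6480, (C,hash)→8100, (B,nl)→15200, (C,nl)→48780; best=3980 via (B,hash)
  {ABD}: card=3000; try (D,hash)→2300, (D,merge)→2540, (B,hash)→5930, (D,nl)→12780, (B,merge)→50730, (B,nl)→151700; best=2300 via (D,hash)
  {ABCD}: card=6000; try (D,hash)→5620, (D,merge)→6940, (C,hash)→12500, (B,hash)→12880, (D,nl)→27980, (C,merge)→45300 …(+3); best=5620 via (D,hash)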